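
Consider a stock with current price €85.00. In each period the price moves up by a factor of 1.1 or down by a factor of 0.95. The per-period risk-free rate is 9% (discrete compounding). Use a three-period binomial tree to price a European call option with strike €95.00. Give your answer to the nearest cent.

Risk-neutral probability p = (1 + 0.09 − 0.95)/(1.1 − 0.95) = 0.1400/0.1500 = 0.9333
Terminal stock prices: S_uuu = 113.1, S_uud = 97.71, S_udd = 84.38, S_ddd = 72.88
Terminal payoffs (S − K): max(18.14, 0) = 18.14, max(2.708, 0) = 2.708, max(-10.62, 0) = 0, max(-22.12, 0) = 0
Node uu (S = 102.9): V_uu = 1/1.09·[0.9333·18.1350 + 0.0667·2.7075] = 15.6940
Node ud (S = 88.83): V_ud = 1/1.09·[0.9333·2.7075 + 0.0667·0.0000] = 2.3183
Node dd (S = 76.71): V_dd = 1/1.09·[0.9333·0.0000 + 0.0667·0.0000] = 0.0000
Node u (S = 93.5): V_u = 1/1.09·[0.9333·15.6940 + 0.0667·2.3183] = 13.5801
Node d (S = 80.75): V_d = 1/1.09·[0.9333·2.3183 + 0.0667·0.0000] = 1.9851
Node 0 (S = 85): V_0 = 1/1.09·[0.9333·13.5801 + 0.0667·1.9851] = 11.7496

€11.75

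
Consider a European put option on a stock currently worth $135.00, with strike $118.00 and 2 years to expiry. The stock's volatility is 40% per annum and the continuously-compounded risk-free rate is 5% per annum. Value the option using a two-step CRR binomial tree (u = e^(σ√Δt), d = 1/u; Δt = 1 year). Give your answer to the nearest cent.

CRR parameters: u = e^(σ√Δt) = e^(0.4·√1) = 1.4918, d = 1/u = 0.6703
Per-period rate: rΔt = 0.05·1 = 0.05, so R = e^0.05 = 1.0513
Risk-neutral probability p = (e^0.05 − 0.6703)/(1.4918 − 0.6703) = 0.3810/0.8215 = 0.4637
Terminal stock prices: S_uu = 300.4, S_ud = 135, S_dd = 60.66
Terminal payoffs (K − S): max(-182.4, 0) = 0, max(-17, 0) = 0, max(57.34, 0) = 57.34
Node u (S = 201.4): V_u = e^(−0.05)·[0.4637·0.0000 + 0.5363·0.0000] = 0.0000
Node d (S = 90.49): V_d = e^(−0.05)·[0.4637·0.0000 + 0.5363·57.3406] = 29.2507
Node 0 (S = 135): V_0 = e^(−0.05)·[0.4637·0.0000 + 0.5363·29.2507] = 14.9214

$14.92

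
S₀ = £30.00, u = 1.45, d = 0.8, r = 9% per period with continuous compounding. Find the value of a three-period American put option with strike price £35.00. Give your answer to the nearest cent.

£6.24

Risk-neutral probability p = (e^0.09 − 0.8)/(1.45 − 0.8) = 0.2942/0.6500 = 0.4526
Terminal stock prices: S_uuu = 91.46, S_uud = 50.46, S_udd = 27.84, S_ddd = 15.36
Terminal payoffs (K − S): max(-56.46, 0) = 0, max(-15.46, 0) = 0, max(7.16, 0) = 7.16, max(19.64, 0) = 19.64
Node uu (S = 63.08): continuation = e^(−0.09)·[0.4526·0.0000 + 0.5474·0.0000] = 0.0000; exercise value = 0.0000 ≤ continuation, so V_uu = 0.0000
Node ud (S = 34.8): continuation = e^(−0.09)·[0.4526·0.0000 + 0.5474·7.1600] = 3.5822; exercise value = 0.2000 ≤ continuation, so V_ud = 3.5822
Node dd (S = 19.2): continuation = e^(−0.09)·[0.4526·7.1600 + 0.5474·19.6400] = 12.7876; exercise value = 15.8000 > continuation, so V_dd = 15.8000 (exercise)
Node u (S = 43.5): continuation = e^(−0.09)·[0.4526·0.0000 + 0.5474·3.5822] = 1.7922; exercise value = 0.0000 ≤ continuation, so V_u = 1.7922
Node d (S = 24): continuation = e^(−0.09)·[0.4526·3.5822 + 0.5474·15.8000] = 9.3865; exercise value = 11.0000 > continuation, so V_d = 11.0000 (exercise)
Node 0 (S = 30): continuation = e^(−0.09)·[0.4526·1.7922 + 0.5474·11.0000] = 6.2447; exercise value = 5.0000 ≤ continuation, so V_0 = 6.2447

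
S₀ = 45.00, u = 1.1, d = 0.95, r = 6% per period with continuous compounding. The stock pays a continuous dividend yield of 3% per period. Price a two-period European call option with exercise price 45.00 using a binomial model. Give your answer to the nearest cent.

3.30

Per-period risk-free factor R = e^0.06 = 1.0618; dividend-adjusted growth = e^(0.06−0.03) = 1.0305.
Risk-neutral probability p = (1.0305 − 0.95)/(1.1 − 0.95) = 0.0805/0.1500 = 0.5364
Terminal stock prices: S_uu = 54.45, S_ud = 47.03, S_dd = 40.61
Terminal payoffs (S − K): max(9.45, 0) = 9.45, max(2.025, 0) = 2.025, max(-4.388, 0) = 0
Node u (S = 49.5): V_u = e^(−0.06)·[0.5364·9.4500 + 0.4636·2.0250] = 5.6576
Node d (S = 42.75): V_d = e^(−0.06)·[0.5364·2.0250 + 0.4636·0.0000] = 1.0229
Node 0 (S = 45): V_0 = e^(−0.06)·[0.5364·5.6576 + 0.4636·1.0229] = 3.3045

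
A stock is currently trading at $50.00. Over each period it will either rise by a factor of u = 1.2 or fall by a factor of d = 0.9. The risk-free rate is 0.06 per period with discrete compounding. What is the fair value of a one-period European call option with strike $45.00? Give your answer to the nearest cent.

Risk-neutral probability p = (1 + 0.06 − 0.9)/(1.2 − 0.9) = 0.1600/0.3000 = 0.5333
Terminal stock prices: S_u = 60, S_d = 45
Terminal payoffs (S − K): max(15, 0) = 15, max(0, 0) = 0
Node 0 (S = 50): V_0 = 1/1.06·[0.5333·15.0000 + 0.4667·0.0000] = 7.5472

$7.55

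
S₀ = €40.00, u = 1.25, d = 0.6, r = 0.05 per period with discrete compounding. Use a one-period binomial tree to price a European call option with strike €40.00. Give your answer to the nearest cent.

Risk-neutral probability p = (1 + 0.05 − 0.6)/(1.25 − 0.6) = 0.4500/0.6500 = 0.6923
Terminal stock prices: S_u = 50, S_d = 24
Terminal payoffs (S − K): max(10, 0) = 10, max(-16, 0) = 0
Node 0 (S = 40): V_0 = 1/1.05·[0.6923·10.0000 + 0.3077·0.0000] = 6.5934

€6.59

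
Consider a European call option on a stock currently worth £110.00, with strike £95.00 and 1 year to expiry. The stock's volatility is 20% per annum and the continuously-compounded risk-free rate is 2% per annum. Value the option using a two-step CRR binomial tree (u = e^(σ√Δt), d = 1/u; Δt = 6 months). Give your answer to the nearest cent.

£19.84

CRR parameters: u = e^(σ√Δt) = e^(0.2·√0.5) = 1.1519, d = 1/u = 0.8681
Per-period rate: rΔt = 0.02·0.5 = 0.01, so R = e^0.01 = 1.0101
Risk-neutral probability p = (e^0.01 − 0.8681)/(1.1519 − 0.8681) = 0.1419/0.2838 = 0.5001
Terminal stock prices: S_uu = 146, S_ud = 110, S_dd = 82.9
Terminal payoffs (S − K): max(50.96, 0) = 50.96, max(15, 0) = 15, max(-12.1, 0) = 0
Node u (S = 126.7): V_u = e^(−0.01)·[0.5001·50.9586 + 0.4999·15.0000] = 32.6554
Node d (S = 95.49): V_d = e^(−0.01)·[0.5001·15.0000 + 0.4999·0.0000] = 7.4271
Node 0 (S = 110): V_0 = e^(−0.01)·[0.5001·32.6554 + 0.4999·7.4271] = 19.8448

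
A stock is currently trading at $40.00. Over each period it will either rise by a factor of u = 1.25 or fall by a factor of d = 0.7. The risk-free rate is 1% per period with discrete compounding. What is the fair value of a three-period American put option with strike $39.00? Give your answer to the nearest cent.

$6.64

Risk-neutral probability p = (1 + 0.01 − 0.7)/(1.25 − 0.7) = 0.3100/0.5500 = 0.5636
Terminal stock prices: S_uuu = 78.12, S_uud = 43.75, S_udd = 24.5, S_ddd = 13.72
Terminal payoffs (K − S): max(-39.12, 0) = 0, max(-4.75, 0) = 0, max(14.5, 0) = 14.5, max(25.28, 0) = 25.28
Node uu (S = 62.5): continuation = 1/1.01·[0.5636·0.0000 + 0.4364·0.0000] = 0.0000; exercise value = 0.0000 ≤ continuation, so V_uu = 0.0000
Node ud (S = 35): continuation = 1/1.01·[0.5636·0.0000 + 0.4364·14.5000] = 6.2646; exercise value = 4.0000 ≤ continuation, so V_ud = 6.2646
Node dd (S = 19.6): continuation = 1/1.01·[0.5636·14.5000 + 0.4364·25.2800] = 19.0139; exercise value = 19.4000 > continuation, so V_dd = 19.4000 (exercise)
Node u (S = 50): continuation = 1/1.01·[0.5636·0.0000 + 0.4364·6.2646] = 2.7066; exercise value = 0.0000 ≤ continuation, so V_u = 2.7066
Node d (S = 28): continuation = 1/1.01·[0.5636·6.2646 + 0.4364·19.4000] = 11.8776; exercise value = 11.0000 ≤ continuation, so V_d = 11.8776
Node 0 (S = 40): continuation = 1/1.01·[0.5636·2.7066 + 0.4364·11.8776] = 6.6421; exercise value = 0.0000 ≤ continuation, so V_0 = 6.6421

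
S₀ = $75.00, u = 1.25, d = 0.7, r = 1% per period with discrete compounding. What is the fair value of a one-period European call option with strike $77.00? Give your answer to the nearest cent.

$9.35

Risk-neutral probability p = (1 + 0.01 − 0.7)/(1.25 − 0.7) = 0.3100/0.5500 = 0.5636
Terminal stock prices: S_u = 93.75, S_d = 52.5
Terminal payoffs (S − K): max(16.75, 0) = 16.75, max(-24.5, 0) = 0
Node 0 (S = 75): V_0 = 1/1.01·[0.5636·16.7500 + 0.4364·0.0000] = 9.3474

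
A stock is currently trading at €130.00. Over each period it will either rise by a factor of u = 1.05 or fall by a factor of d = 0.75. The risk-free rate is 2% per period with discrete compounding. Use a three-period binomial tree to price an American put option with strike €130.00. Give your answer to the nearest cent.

€7.29

Risk-neutral probability p = (1 + 0.02 − 0.75)/(1.05 − 0.75) = 0.2700/0.3000 = 0.9000
Terminal stock prices: S_uuu = 150.5, S_uud = 107.5, S_udd = 76.78, S_ddd = 54.84
Terminal payoffs (K − S): max(-20.49, 0) = 0, max(22.51, 0) = 22.51, max(53.22, 0) = 53.22, max(75.16, 0) = 75.16
Node uu (S = 143.3): continuation = 1/1.02·[0.9000·0.0000 + 0.1000·22.5062] = 2.2065; exercise value = 0.0000 ≤ continuation, so V_uu = 2.2065
Node ud (S = 102.4): continuation = 1/1.02·[0.9000·22.5062 + 0.1000·53.2188] = 25.0760; exercise value = 27.6250 > continuation, so V_ud = 27.6250 (exercise)
Node dd (S = 73.12): continuation = 1/1.02·[0.9000·53.2188 + 0.1000·75.1562] = 54.3260; exercise value = 56.8750 > continuation, so V_dd = 56.8750 (exercise)
Node u (S = 136.5): continuation = 1/1.02·[0.9000·2.2065 + 0.1000·27.6250] = 4.6552; exercise value = 0.0000 ≤ continuation, so V_u = 4.6552
Node d (S = 97.5): continuation = 1/1.02·[0.9000·27.6250 + 0.1000·56.8750] = 29.9510; exercise value = 32.5000 > continuation, so V_d = 32.5000 (exercise)
Node 0 (S = 130): continuation = 1/1.02·[0.9000·4.6552 + 0.1000·32.5000] = 7.2938; exercise value = 0.0000 ≤ continuation, so V_0 = 7.2938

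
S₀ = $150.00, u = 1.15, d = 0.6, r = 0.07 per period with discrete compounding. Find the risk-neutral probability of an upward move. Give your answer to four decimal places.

p = 0.8545

Risk-neutral probability p = (1 + 0.07 − 0.6)/(1.15 − 0.6) = 0.4700/0.5500 = 0.8545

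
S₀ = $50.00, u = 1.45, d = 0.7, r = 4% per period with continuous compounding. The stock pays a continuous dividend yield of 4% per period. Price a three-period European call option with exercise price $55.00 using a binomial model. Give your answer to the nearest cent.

$10.28

Per-period risk-free factor R = e^0.04 = 1.0408; dividend-adjusted growth = e^(0.04−0.04) = 1.0000.
Risk-neutral probability p = (1.0000 − 0.7)/(1.45 − 0.7) = 0.3000/0.7500 = 0.4000
Terminal stock prices: S_uuu = 152.4, S_uud = 73.59, S_udd = 35.52, S_ddd = 17.15
Terminal payoffs (S − K): max(97.43, 0) = 97.43, max(18.59, 0) = 18.59, max(-19.48, 0) = 0, max(-37.85, 0) = 0
Node uu (S = 105.1): V_uu = e^(−0.04)·[0.4000·97.4313 + 0.6000·18.5875] = 48.1596
Node ud (S = 50.75): V_ud = e^(−0.04)·[0.4000·18.5875 + 0.6000·0.0000] = 7.1435
Node dd (S = 24.5): V_dd = e^(−0.04)·[0.4000·0.0000 + 0.6000·0.0000] = 0.0000
Node u (S = 72.5): V_u = e^(−0.04)·[0.4000·48.1596 + 0.6000·7.1435] = 22.6265
Node d (S = 35): V_d = e^(−0.04)·[0.4000·7.1435 + 0.6000·0.0000] = 2.7453
Node 0 (S = 50): V_0 = e^(−0.04)·[0.4000·22.6265 + 0.6000·2.7453] = 10.2783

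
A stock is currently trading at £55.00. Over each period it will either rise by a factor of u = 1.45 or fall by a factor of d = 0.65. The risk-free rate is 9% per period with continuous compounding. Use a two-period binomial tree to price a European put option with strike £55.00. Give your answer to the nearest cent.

Risk-neutral probability p = (e^0.09 − 0.65)/(1.45 − 0.65) = 0.4442/0.8000 = 0.5552
Terminal stock prices: S_uu = 115.6, S_ud = 51.84, S_dd = 23.24
Terminal payoffs (K − S): max(-60.64, 0) = 0, max(3.163, 0) = 3.163, max(31.76, 0) = 31.76
Node u (S = 79.75): V_u = e^(−0.09)·[0.5552·0.0000 + 0.4448·3.1625] = 1.2856
Node d (S = 35.75): V_d = e^(−0.09)·[0.5552·3.1625 + 0.4448·31.7625] = 14.5162
Node 0 (S = 55): V_0 = e^(−0.09)·[0.5552·1.2856 + 0.4448·14.5162] = 6.5532

£6.55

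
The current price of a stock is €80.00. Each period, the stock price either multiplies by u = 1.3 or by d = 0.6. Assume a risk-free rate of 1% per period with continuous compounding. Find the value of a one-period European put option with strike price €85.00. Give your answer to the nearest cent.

Risk-neutral probability p = (e^0.01 − 0.6)/(1.3 − 0.6) = 0.4101/0.7000 = 0.5858
Terminal stock prices: S_u = 104, S_d = 48
Terminal payoffs (K − S): max(-19, 0) = 0, max(37, 0) = 37
Node 0 (S = 80): V_0 = e^(−0.01)·[0.5858·0.0000 + 0.4142·37.0000] = 15.1734

€15.17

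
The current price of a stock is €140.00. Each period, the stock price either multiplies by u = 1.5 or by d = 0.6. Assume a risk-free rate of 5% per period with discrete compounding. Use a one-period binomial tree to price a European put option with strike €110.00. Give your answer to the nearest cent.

€12.38

Risk-neutral probability p = (1 + 0.05 − 0.6)/(1.5 − 0.6) = 0.4500/0.9000 = 0.5000
Terminal stock prices: S_u = 210, S_d = 84
Terminal payoffs (K − S): max(-100, 0) = 0, max(26, 0) = 26
Node 0 (S = 140): V_0 = 1/1.05·[0.5000·0.0000 + 0.5000·26.0000] = 12.3810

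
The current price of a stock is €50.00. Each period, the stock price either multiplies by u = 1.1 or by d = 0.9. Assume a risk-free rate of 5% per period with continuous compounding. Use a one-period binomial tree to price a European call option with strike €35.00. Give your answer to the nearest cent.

Risk-neutral probability p = (e^0.05 − 0.9)/(1.1 − 0.9) = 0.1513/0.2000 = 0.7564
Terminal stock prices: S_u = 55, S_d = 45
Terminal payoffs (S − K): max(20, 0) = 20, max(10, 0) = 10
Node 0 (S = 50): V_0 = e^(−0.05)·[0.7564·20.0000 + 0.2436·10.0000] = 16.7070

€16.71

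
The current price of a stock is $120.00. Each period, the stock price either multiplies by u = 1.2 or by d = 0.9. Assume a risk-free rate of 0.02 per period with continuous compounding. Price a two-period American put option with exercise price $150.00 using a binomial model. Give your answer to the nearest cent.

$30.00

Risk-neutral probability p = (e^0.02 − 0.9)/(1.2 − 0.9) = 0.1202/0.3000 = 0.4007
Terminal stock prices: S_uu = 172.8, S_ud = 129.6, S_dd = 97.2
Terminal payoffs (K − S): max(-22.8, 0) = 0, max(20.4, 0) = 20.4, max(52.8, 0) = 52.8
Node u (S = 144): continuation = e^(−0.02)·[0.4007·0.0000 + 0.5993·20.4000] = 11.9842; exercise value = 6.0000 ≤ continuation, so V_u = 11.9842
Node d (S = 108): continuation = e^(−0.02)·[0.4007·20.4000 + 0.5993·52.8000] = 39.0298; exercise value = 42.0000 > continuation, so V_d = 42.0000 (exercise)
Node 0 (S = 120): continuation = e^(−0.02)·[0.4007·11.9842 + 0.5993·42.0000] = 29.3800; exercise value = 30.0000 > continuation, so V_0 = 30.0000 (exercise)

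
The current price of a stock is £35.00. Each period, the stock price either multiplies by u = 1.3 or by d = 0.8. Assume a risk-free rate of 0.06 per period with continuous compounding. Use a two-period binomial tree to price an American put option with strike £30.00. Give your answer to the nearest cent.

Risk-neutral probability p = (e^0.06 − 0.8)/(1.3 − 0.8) = 0.2618/0.5000 = 0.5237
Terminal stock prices: S_uu = 59.15, S_ud = 36.4, S_dd = 22.4
Terminal payoffs (K − S): max(-29.15, 0) = 0, max(-6.4, 0) = 0, max(7.6, 0) = 7.6
Node u (S = 45.5): continuation = e^(−0.06)·[0.5237·0.0000 + 0.4763·0.0000] = 0.0000; exercise value = 0.0000 ≤ continuation, so V_u = 0.0000
Node d (S = 28): continuation = e^(−0.06)·[0.5237·0.0000 + 0.4763·7.6000] = 3.4093; exercise value = 2.0000 ≤ continuation, so V_d = 3.4093
Node 0 (S = 35): continuation = e^(−0.06)·[0.5237·0.0000 + 0.4763·3.4093] = 1.5294; exercise value = 0.0000 ≤ continuation, so V_0 = 1.5294

£1.53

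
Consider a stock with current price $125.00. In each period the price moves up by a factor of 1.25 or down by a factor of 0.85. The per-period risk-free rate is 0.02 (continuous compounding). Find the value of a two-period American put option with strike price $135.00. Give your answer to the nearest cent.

$16.70

Risk-neutral probability p = (e^0.02 − 0.85)/(1.25 − 0.85) = 0.1702/0.4000 = 0.4255
Terminal stock prices: S_uu = 195.3, S_ud = 132.8, S_dd = 90.31
Terminal payoffs (K − S): max(-60.31, 0) = 0, max(2.188, 0) = 2.188, max(44.69, 0) = 44.69
Node u (S = 156.2): continuation = e^(−0.02)·[0.4255·0.0000 + 0.5745·2.1875] = 1.2318; exercise value = 0.0000 ≤ continuation, so V_u = 1.2318
Node d (S = 106.2): continuation = e^(−0.02)·[0.4255·2.1875 + 0.5745·44.6875] = 26.0768; exercise value = 28.7500 > continuation, so V_d = 28.7500 (exercise)
Node 0 (S = 125): continuation = e^(−0.02)·[0.4255·1.2318 + 0.5745·28.7500] = 16.7035; exercise value = 10.0000 ≤ continuation, so V_0 = 16.7035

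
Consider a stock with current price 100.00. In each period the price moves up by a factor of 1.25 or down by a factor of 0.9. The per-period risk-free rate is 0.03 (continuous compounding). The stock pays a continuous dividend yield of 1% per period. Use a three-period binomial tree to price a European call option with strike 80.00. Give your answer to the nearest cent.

25.77

Per-period risk-free factor R = e^0.03 = 1.0305; dividend-adjusted growth = e^(0.03−0.01) = 1.0202.
Risk-neutral probability p = (1.0202 − 0.9)/(1.25 − 0.9) = 0.1202/0.3500 = 0.3434
Terminal stock prices: S_uuu = 195.3, S_uud = 140.6, S_udd = 101.2, S_ddd = 72.9
Terminal payoffs (S − K): max(115.3, 0) = 115.3, max(60.62, 0) = 60.62, max(21.25, 0) = 21.25, max(-7.1, 0) = 0
Node uu (S = 156.2): V_uu = e^(−0.03)·[0.3434·115.3125 + 0.6566·60.6250] = 77.0596
Node ud (S = 112.5): V_ud = e^(−0.03)·[0.3434·60.6250 + 0.6566·21.2500] = 33.7450
Node dd (S = 81): V_dd = e^(−0.03)·[0.3434·21.2500 + 0.6566·0.0000] = 7.0823
Node u (S = 125): V_u = e^(−0.03)·[0.3434·77.0596 + 0.6566·33.7450] = 47.1837
Node d (S = 90): V_d = e^(−0.03)·[0.3434·33.7450 + 0.6566·7.0823] = 15.7592
Node 0 (S = 100): V_0 = e^(−0.03)·[0.3434·47.1837 + 0.6566·15.7592] = 25.7666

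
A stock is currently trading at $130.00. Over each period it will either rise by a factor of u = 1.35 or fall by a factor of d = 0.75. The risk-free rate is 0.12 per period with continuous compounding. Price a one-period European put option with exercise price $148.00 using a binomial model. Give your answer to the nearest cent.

Risk-neutral probability p = (e^0.12 − 0.75)/(1.35 − 0.75) = 0.3775/0.6000 = 0.6292
Terminal stock prices: S_u = 175.5, S_d = 97.5
Terminal payoffs (K − S): max(-27.5, 0) = 0, max(50.5, 0) = 50.5
Node 0 (S = 130): V_0 = e^(−0.12)·[0.6292·0.0000 + 0.3708·50.5000] = 16.6097

$16.61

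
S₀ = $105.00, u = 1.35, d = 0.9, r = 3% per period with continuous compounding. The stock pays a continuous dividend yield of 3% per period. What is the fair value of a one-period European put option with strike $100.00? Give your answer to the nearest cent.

$4.15

Per-period risk-free factor R = e^0.03 = 1.0305; dividend-adjusted growth = e^(0.03−0.03) = 1.0000.
Risk-neutral probability p = (1.0000 − 0.9)/(1.35 − 0.9) = 0.1000/0.4500 = 0.2222
Terminal stock prices: S_u = 141.8, S_d = 94.5
Terminal payoffs (K − S): max(-41.75, 0) = 0, max(5.5, 0) = 5.5
Node 0 (S = 105): V_0 = e^(−0.03)·[0.2222·0.0000 + 0.7778·5.5000] = 4.1514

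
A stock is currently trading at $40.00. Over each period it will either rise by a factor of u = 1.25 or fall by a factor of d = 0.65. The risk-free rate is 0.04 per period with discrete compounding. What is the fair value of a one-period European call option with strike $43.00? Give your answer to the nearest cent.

$4.37

Risk-neutral probability p = (1 + 0.04 − 0.65)/(1.25 − 0.65) = 0.3900/0.6000 = 0.6500
Terminal stock prices: S_u = 50, S_d = 26
Terminal payoffs (S − K): max(7, 0) = 7, max(-17, 0) = 0
Node 0 (S = 40): V_0 = 1/1.04·[0.6500·7.0000 + 0.3500·0.0000] = 4.3750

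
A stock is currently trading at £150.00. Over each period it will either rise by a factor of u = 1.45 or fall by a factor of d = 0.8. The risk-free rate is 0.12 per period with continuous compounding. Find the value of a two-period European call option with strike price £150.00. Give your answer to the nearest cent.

Risk-neutral probability p = (e^0.12 − 0.8)/(1.45 − 0.8) = 0.3275/0.6500 = 0.5038
Terminal stock prices: S_uu = 315.4, S_ud = 174, S_dd = 96
Terminal payoffs (S − K): max(165.4, 0) = 165.4, max(24, 0) = 24, max(-54, 0) = 0
Node u (S = 217.5): V_u = e^(−0.12)·[0.5038·165.3750 + 0.4962·24.0000] = 84.4619
Node d (S = 120): V_d = e^(−0.12)·[0.5038·24.0000 + 0.4962·0.0000] = 10.7248
Node 0 (S = 150): V_0 = e^(−0.12)·[0.5038·84.4619 + 0.4962·10.7248] = 42.4628

£42.46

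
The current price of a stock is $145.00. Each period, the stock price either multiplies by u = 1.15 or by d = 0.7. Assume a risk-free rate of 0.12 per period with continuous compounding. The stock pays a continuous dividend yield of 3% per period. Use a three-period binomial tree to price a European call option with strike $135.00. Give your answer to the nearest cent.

Per-period risk-free factor R = e^0.12 = 1.1275; dividend-adjusted growth = e^(0.12−0.03) = 1.0942.
Risk-neutral probability p = (1.0942 − 0.7)/(1.15 − 0.7) = 0.3942/0.4500 = 0.8759
Terminal stock prices: S_uuu = 220.5, S_uud = 134.2, S_udd = 81.71, S_ddd = 49.73
Terminal payoffs (S − K): max(85.53, 0) = 85.53, max(-0.7663, 0) = 0, max(-53.29, 0) = 0, max(-85.27, 0) = 0
Node uu (S = 191.8): V_uu = e^(−0.12)·[0.8759·85.5269 + 0.1241·0.0000] = 66.4451
Node ud (S = 116.7): V_ud = e^(−0.12)·[0.8759·0.0000 + 0.1241·0.0000] = 0.0000
Node dd (S = 71.05): V_dd = e^(−0.12)·[0.8759·0.0000 + 0.1241·0.0000] = 0.0000
Node u (S = 166.8): V_u = e^(−0.12)·[0.8759·66.4451 + 0.1241·0.0000] = 51.6207
Node d (S = 101.5): V_d = e^(−0.12)·[0.8759·0.0000 + 0.1241·0.0000] = 0.0000
Node 0 (S = 145): V_0 = e^(−0.12)·[0.8759·51.6207 + 0.1241·0.0000] = 40.1037

$40.10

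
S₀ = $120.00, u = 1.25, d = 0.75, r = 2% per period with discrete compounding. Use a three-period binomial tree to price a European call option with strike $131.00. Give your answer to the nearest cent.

$18.99

Risk-neutral probability p = (1 + 0.02 − 0.75)/(1.25 − 0.75) = 0.2700/0.5000 = 0.5400
Terminal stock prices: S_uuu = 234.4, S_uud = 140.6, S_udd = 84.38, S_ddd = 50.62
Terminal payoffs (S − K): max(103.4, 0) = 103.4, max(9.625, 0) = 9.625, max(-46.62, 0) = 0, max(-80.38, 0) = 0
Node uu (S = 187.5): V_uu = 1/1.02·[0.5400·103.3750 + 0.4600·9.6250] = 59.0686
Node ud (S = 112.5): V_ud = 1/1.02·[0.5400·9.6250 + 0.4600·0.0000] = 5.0956
Node dd (S = 67.5): V_dd = 1/1.02·[0.5400·0.0000 + 0.4600·0.0000] = 0.0000
Node u (S = 150): V_u = 1/1.02·[0.5400·59.0686 + 0.4600·5.0956] = 33.5696
Node d (S = 90): V_d = 1/1.02·[0.5400·5.0956 + 0.4600·0.0000] = 2.6977
Node 0 (S = 120): V_0 = 1/1.02·[0.5400·33.5696 + 0.4600·2.6977] = 18.9888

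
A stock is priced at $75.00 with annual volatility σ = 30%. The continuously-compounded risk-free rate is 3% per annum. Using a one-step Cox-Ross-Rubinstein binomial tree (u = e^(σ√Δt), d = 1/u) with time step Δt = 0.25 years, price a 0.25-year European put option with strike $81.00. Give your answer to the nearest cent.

$8.36

CRR parameters: u = e^(σ√Δt) = e^(0.3·√0.25) = 1.1618, d = 1/u = 0.8607
Per-period rate: rΔt = 0.03·0.25 = 0.0075, so R = e^0.0075 = 1.0075
Risk-neutral probability p = (e^0.0075 − 0.8607)/(1.1618 − 0.8607) = 0.1468/0.3011 = 0.4876
Terminal stock prices: S_u = 87.14, S_d = 64.55
Terminal payoffs (K − S): max(-6.138, 0) = 0, max(16.45, 0) = 16.45
Node 0 (S = 75): V_0 = e^(−0.0075)·[0.4876·0.0000 + 0.5124·16.4469] = 8.3649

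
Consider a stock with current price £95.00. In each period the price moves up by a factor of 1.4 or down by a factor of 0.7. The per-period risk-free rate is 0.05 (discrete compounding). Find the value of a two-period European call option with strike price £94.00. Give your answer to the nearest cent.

£20.91

Risk-neutral probability p = (1 + 0.05 − 0.7)/(1.4 − 0.7) = 0.3500/0.7000 = 0.5000
Terminal stock prices: S_uu = 186.2, S_ud = 93.1, S_dd = 46.55
Terminal payoffs (S − K): max(92.2, 0) = 92.2, max(-0.9, 0) = 0, max(-47.45, 0) = 0
Node u (S = 133): V_u = 1/1.05·[0.5000·92.2000 + 0.5000·0.0000] = 43.9048
Node d (S = 66.5): V_d = 1/1.05·[0.5000·0.0000 + 0.5000·0.0000] = 0.0000
Node 0 (S = 95): V_0 = 1/1.05·[0.5000·43.9048 + 0.5000·0.0000] = 20.9070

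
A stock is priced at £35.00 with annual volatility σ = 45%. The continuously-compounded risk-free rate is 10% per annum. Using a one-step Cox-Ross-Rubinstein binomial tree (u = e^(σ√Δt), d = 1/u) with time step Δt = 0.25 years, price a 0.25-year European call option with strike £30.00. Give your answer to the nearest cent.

CRR parameters: u = e^(σ√Δt) = e^(0.45·√0.25) = 1.2523, d = 1/u = 0.7985
Per-period rate: rΔt = 0.1·0.25 = 0.025, so R = e^0.025 = 1.0253
Risk-neutral probability p = (e^0.025 − 0.7985)/(1.2523 − 0.7985) = 0.2268/0.4538 = 0.4998
Terminal stock prices: S_u = 43.83, S_d = 27.95
Terminal payoffs (S − K): max(13.83, 0) = 13.83, max(-2.052, 0) = 0
Node 0 (S = 35): V_0 = e^(−0.025)·[0.4998·13.8313 + 0.5002·0.0000] = 6.7418

£6.74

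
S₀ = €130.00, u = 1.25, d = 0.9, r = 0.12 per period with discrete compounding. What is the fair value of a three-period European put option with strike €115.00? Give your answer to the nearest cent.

€0.74

Risk-neutral probability p = (1 + 0.12 − 0.9)/(1.25 − 0.9) = 0.2200/0.3500 = 0.6286
Terminal stock prices: S_uuu = 253.9, S_uud = 182.8, S_udd = 131.6, S_ddd = 94.77
Terminal payoffs (K − S): max(-138.9, 0) = 0, max(-67.81, 0) = 0, max(-16.62, 0) = 0, max(20.23, 0) = 20.23
Node uu (S = 203.1): V_uu = 1/1.12·[0.6286·0.0000 + 0.3714·0.0000] = 0.0000
Node ud (S = 146.2): V_ud = 1/1.12·[0.6286·0.0000 + 0.3714·0.0000] = 0.0000
Node dd (S = 105.3): V_dd = 1/1.12·[0.6286·0.0000 + 0.3714·20.2300] = 6.7089
Node u (S = 162.5): V_u = 1/1.12·[0.6286·0.0000 + 0.3714·0.0000] = 0.0000
Node d (S = 117): V_d = 1/1.12·[0.6286·0.0000 + 0.3714·6.7089] = 2.2249
Node 0 (S = 130): V_0 = 1/1.12·[0.6286·0.0000 + 0.3714·2.2249] = 0.7378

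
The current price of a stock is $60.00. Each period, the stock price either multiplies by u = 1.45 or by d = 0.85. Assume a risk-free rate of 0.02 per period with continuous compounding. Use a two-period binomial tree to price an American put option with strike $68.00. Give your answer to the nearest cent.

Risk-neutral probability p = (e^0.02 − 0.85)/(1.45 − 0.85) = 0.1702/0.6000 = 0.2837
Terminal stock prices: S_uu = 126.2, S_ud = 73.95, S_dd = 43.35
Terminal payoffs (K − S): max(-58.15, 0) = 0, max(-5.95, 0) = 0, max(24.65, 0) = 24.65
Node u (S = 87): continuation = e^(−0.02)·[0.2837·0.0000 + 0.7163·0.0000] = 0.0000; exercise value = 0.0000 ≤ continuation, so V_u = 0.0000
Node d (S = 51): continuation = e^(−0.02)·[0.2837·0.0000 + 0.7163·24.6500] = 17.3079; exercise value = 17.0000 ≤ continuation, so V_d = 17.3079
Node 0 (S = 60): continuation = e^(−0.02)·[0.2837·0.0000 + 0.7163·17.3079] = 12.1527; exercise value = 8.0000 ≤ continuation, so V_0 = 12.1527

$12.15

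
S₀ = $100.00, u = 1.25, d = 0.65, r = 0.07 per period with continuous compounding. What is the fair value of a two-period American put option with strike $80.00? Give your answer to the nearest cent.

$4.14

Risk-neutral probability p = (e^0.07 − 0.65)/(1.25 − 0.65) = 0.4225/0.6000 = 0.7042
Terminal stock prices: S_uu = 156.2, S_ud = 81.25, S_dd = 42.25
Terminal payoffs (K − S): max(-76.25, 0) = 0, max(-1.25, 0) = 0, max(37.75, 0) = 37.75
Node u (S = 125): continuation = e^(−0.07)·[0.7042·0.0000 + 0.2958·0.0000] = 0.0000; exercise value = 0.0000 ≤ continuation, so V_u = 0.0000
Node d (S = 65): continuation = e^(−0.07)·[0.7042·0.0000 + 0.2958·37.7500] = 10.4122; exercise value = 15.0000 > continuation, so V_d = 15.0000 (exercise)
Node 0 (S = 100): continuation = e^(−0.07)·[0.7042·0.0000 + 0.2958·15.0000] = 4.1373; exercise value = 0.0000 ≤ continuation, so V_0 = 4.1373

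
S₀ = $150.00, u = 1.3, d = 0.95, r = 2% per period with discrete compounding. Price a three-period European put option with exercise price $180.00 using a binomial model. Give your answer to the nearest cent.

$26.25

Risk-neutral probability p = (1 + 0.02 − 0.95)/(1.3 − 0.95) = 0.0700/0.3500 = 0.2000
Terminal stock prices: S_uuu = 329.6, S_uud = 240.8, S_udd = 176, S_ddd = 128.6
Terminal payoffs (K − S): max(-149.6, 0) = 0, max(-60.83, 0) = 0, max(4.013, 0) = 4.013, max(51.39, 0) = 51.39
Node uu (S = 253.5): V_uu = 1/1.02·[0.2000·0.0000 + 0.8000·0.0000] = 0.0000
Node ud (S = 185.2): V_ud = 1/1.02·[0.2000·0.0000 + 0.8000·4.0125] = 3.1471
Node dd (S = 135.4): V_dd = 1/1.02·[0.2000·4.0125 + 0.8000·51.3938] = 41.0956
Node u (S = 195): V_u = 1/1.02·[0.2000·0.0000 + 0.8000·3.1471] = 2.4683
Node d (S = 142.5): V_d = 1/1.02·[0.2000·3.1471 + 0.8000·41.0956] = 32.8489
Node 0 (S = 150): V_0 = 1/1.02·[0.2000·2.4683 + 0.8000·32.8489] = 26.2478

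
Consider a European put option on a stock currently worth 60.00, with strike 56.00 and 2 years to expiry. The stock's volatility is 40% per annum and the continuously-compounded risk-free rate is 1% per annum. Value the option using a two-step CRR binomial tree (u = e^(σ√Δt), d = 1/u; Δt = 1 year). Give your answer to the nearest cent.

9.79

CRR parameters: u = e^(σ√Δt) = e^(0.4·√1) = 1.4918, d = 1/u = 0.6703
Per-period rate: rΔt = 0.01·1 = 0.01, so R = e^0.01 = 1.0101
Risk-neutral probability p = (e^0.01 − 0.6703)/(1.4918 − 0.6703) = 0.3397/0.8215 = 0.4135
Terminal stock prices: S_uu = 133.5, S_ud = 60, S_dd = 26.96
Terminal payoffs (K − S): max(-77.53, 0) = 0, max(-4, 0) = 0, max(29.04, 0) = 29.04
Node u (S = 89.51): V_u = e^(−0.01)·[0.4135·0.0000 + 0.5865·0.0000] = 0.0000
Node d (S = 40.22): V_d = e^(−0.01)·[0.4135·0.0000 + 0.5865·29.0403] = 16.8613
Node 0 (S = 60): V_0 = e^(−0.01)·[0.4135·0.0000 + 0.5865·16.8613] = 9.7900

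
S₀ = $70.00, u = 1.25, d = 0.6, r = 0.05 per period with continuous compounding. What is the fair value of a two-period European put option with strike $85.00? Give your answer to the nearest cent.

Risk-neutral probability p = (e^0.05 − 0.6)/(1.25 − 0.6) = 0.4513/0.6500 = 0.6943
Terminal stock prices: S_uu = 109.4, S_ud = 52.5, S_dd = 25.2
Terminal payoffs (K − S): max(-24.38, 0) = 0, max(32.5, 0) = 32.5, max(59.8, 0) = 59.8
Node u (S = 87.5): V_u = e^(−0.05)·[0.6943·0.0000 + 0.3057·32.5000] = 9.4518
Node d (S = 42): V_d = e^(−0.05)·[0.6943·32.5000 + 0.3057·59.8000] = 38.8545
Node 0 (S = 70): V_0 = e^(−0.05)·[0.6943·9.4518 + 0.3057·38.8545] = 17.5419

$17.54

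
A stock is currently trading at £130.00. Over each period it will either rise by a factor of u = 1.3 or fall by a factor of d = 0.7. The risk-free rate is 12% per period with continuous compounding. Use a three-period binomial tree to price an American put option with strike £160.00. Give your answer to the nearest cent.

Risk-neutral probability p = (e^0.12 − 0.7)/(1.3 − 0.7) = 0.4275/0.6000 = 0.7125
Terminal stock prices: S_uuu = 285.6, S_uud = 153.8, S_udd = 82.81, S_ddd = 44.59
Terminal payoffs (K − S): max(-125.6, 0) = 0, max(6.21, 0) = 6.21, max(77.19, 0) = 77.19, max(115.4, 0) = 115.4
Node uu (S = 219.7): continuation = e^(−0.12)·[0.7125·0.0000 + 0.2875·6.2100] = 1.5835; exercise value = 0.0000 ≤ continuation, so V_uu = 1.5835
Node ud (S = 118.3): continuation = e^(−0.12)·[0.7125·6.2100 + 0.2875·77.1900] = 23.6073; exercise value = 41.7000 > continuation, so V_ud = 41.7000 (exercise)
Node dd (S = 63.7): continuation = e^(−0.12)·[0.7125·77.1900 + 0.2875·115.4100] = 78.2073; exercise value = 96.3000 > continuation, so V_dd = 96.3000 (exercise)
Node u (S = 169): continuation = e^(−0.12)·[0.7125·1.5835 + 0.2875·41.7000] = 11.6339; exercise value = 0.0000 ≤ continuation, so V_u = 11.6339
Node d (S = 91): continuation = e^(−0.12)·[0.7125·41.7000 + 0.2875·96.3000] = 50.9073; exercise value = 69.0000 > continuation, so V_d = 69.0000 (exercise)
Node 0 (S = 130): continuation = e^(−0.12)·[0.7125·11.6339 + 0.2875·69.0000] = 24.9464; exercise value = 30.0000 > continuation, so V_0 = 30.0000 (exercise)

£30.00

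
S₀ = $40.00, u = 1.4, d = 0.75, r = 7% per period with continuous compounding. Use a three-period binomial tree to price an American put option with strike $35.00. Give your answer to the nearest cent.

$3.47

Risk-neutral probability p = (e^0.07 − 0.75)/(1.4 − 0.75) = 0.3225/0.6500 = 0.4962
Terminal stock prices: S_uuu = 109.8, S_uud = 58.8, S_udd = 31.5, S_ddd = 16.88
Terminal payoffs (K − S): max(-74.76, 0) = 0, max(-23.8, 0) = 0, max(3.5, 0) = 3.5, max(18.12, 0) = 18.12
Node uu (S = 78.4): continuation = e^(−0.07)·[0.4962·0.0000 + 0.5038·0.0000] = 0.0000; exercise value = 0.0000 ≤ continuation, so V_uu = 0.0000
Node ud (S = 42): continuation = e^(−0.07)·[0.4962·0.0000 + 0.5038·3.5000] = 1.6442; exercise value = 0.0000 ≤ continuation, so V_ud = 1.6442
Node dd (S = 22.5): continuation = e^(−0.07)·[0.4962·3.5000 + 0.5038·18.1250] = 10.1338; exercise value = 12.5000 > continuation, so V_dd = 12.5000 (exercise)
Node u (S = 56): continuation = e^(−0.07)·[0.4962·0.0000 + 0.5038·1.6442] = 0.7724; exercise value = 0.0000 ≤ continuation, so V_u = 0.7724
Node d (S = 30): continuation = e^(−0.07)·[0.4962·1.6442 + 0.5038·12.5000] = 6.6328; exercise value = 5.0000 ≤ continuation, so V_d = 6.6328
Node 0 (S = 40): continuation = e^(−0.07)·[0.4962·0.7724 + 0.5038·6.6328] = 3.4732; exercise value = 0.0000 ≤ continuation, so V_0 = 3.4732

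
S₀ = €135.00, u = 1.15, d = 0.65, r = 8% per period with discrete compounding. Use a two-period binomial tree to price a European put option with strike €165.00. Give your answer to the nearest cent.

€15.04

Risk-neutral probability p = (1 + 0.08 − 0.65)/(1.15 − 0.65) = 0.4300/0.5000 = 0.8600
Terminal stock prices: S_uu = 178.5, S_ud = 100.9, S_dd = 57.04
Terminal payoffs (K − S): max(-13.54, 0) = 0, max(64.09, 0) = 64.09, max(108, 0) = 108
Node u (S = 155.2): V_u = 1/1.08·[0.8600·0.0000 + 0.1400·64.0875] = 8.3076
Node d (S = 87.75): V_d = 1/1.08·[0.8600·64.0875 + 0.1400·107.9625] = 65.0278
Node 0 (S = 135): V_0 = 1/1.08·[0.8600·8.3076 + 0.1400·65.0278] = 15.0449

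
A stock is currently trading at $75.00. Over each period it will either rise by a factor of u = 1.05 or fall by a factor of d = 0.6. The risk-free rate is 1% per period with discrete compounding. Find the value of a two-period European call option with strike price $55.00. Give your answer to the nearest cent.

$22.53

Risk-neutral probability p = (1 + 0.01 − 0.6)/(1.05 − 0.6) = 0.4100/0.4500 = 0.9111
Terminal stock prices: S_uu = 82.69, S_ud = 47.25, S_dd = 27
Terminal payoffs (S − K): max(27.69, 0) = 27.69, max(-7.75, 0) = 0, max(-28, 0) = 0
Node u (S = 78.75): V_u = 1/1.01·[0.9111·27.6875 + 0.0889·0.0000] = 24.9766
Node d (S = 45): V_d = 1/1.01·[0.9111·0.0000 + 0.0889·0.0000] = 0.0000
Node 0 (S = 75): V_0 = 1/1.01·[0.9111·24.9766 + 0.0889·0.0000] = 22.5312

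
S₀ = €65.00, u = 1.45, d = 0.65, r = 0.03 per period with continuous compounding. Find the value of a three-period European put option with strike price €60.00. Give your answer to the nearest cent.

€12.79

Risk-neutral probability p = (e^0.03 − 0.65)/(1.45 − 0.65) = 0.3805/0.8000 = 0.4756
Terminal stock prices: S_uuu = 198.2, S_uud = 88.83, S_udd = 39.82, S_ddd = 17.85
Terminal payoffs (K − S): max(-138.2, 0) = 0, max(-28.83, 0) = 0, max(20.18, 0) = 20.18, max(42.15, 0) = 42.15
Node uu (S = 136.7): V_uu = e^(−0.03)·[0.4756·0.0000 + 0.5244·0.0000] = 0.0000
Node ud (S = 61.26): V_ud = e^(−0.03)·[0.4756·0.0000 + 0.5244·20.1794] = 10.2699
Node dd (S = 27.46): V_dd = e^(−0.03)·[0.4756·20.1794 + 0.5244·42.1494] = 30.7642
Node u (S = 94.25): V_u = e^(−0.03)·[0.4756·0.0000 + 0.5244·10.2699] = 5.2267
Node d (S = 42.25): V_d = e^(−0.03)·[0.4756·10.2699 + 0.5244·30.7642] = 20.3966
Node 0 (S = 65): V_0 = e^(−0.03)·[0.4756·5.2267 + 0.5244·20.3966] = 12.7927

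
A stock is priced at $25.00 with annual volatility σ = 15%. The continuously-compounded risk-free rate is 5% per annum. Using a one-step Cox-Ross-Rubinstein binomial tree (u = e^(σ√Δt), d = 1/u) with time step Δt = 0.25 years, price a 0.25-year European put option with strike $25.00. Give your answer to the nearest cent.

CRR parameters: u = e^(σ√Δt) = e^(0.15·√0.25) = 1.0779, d = 1/u = 0.9277
Per-period rate: rΔt = 0.05·0.25 = 0.0125, so R = e^0.0125 = 1.0126
Risk-neutral probability p = (e^0.0125 − 0.9277)/(1.0779 − 0.9277) = 0.0848/0.1501 = 0.5650
Terminal stock prices: S_u = 26.95, S_d = 23.19
Terminal payoffs (K − S): max(-1.947, 0) = 0, max(1.806, 0) = 1.806
Node 0 (S = 25): V_0 = e^(−0.0125)·[0.5650·0.0000 + 0.4350·1.8064] = 0.7760

$0.78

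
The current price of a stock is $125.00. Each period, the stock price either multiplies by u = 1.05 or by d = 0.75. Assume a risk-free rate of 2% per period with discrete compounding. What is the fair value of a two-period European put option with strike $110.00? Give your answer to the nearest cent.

$2.38

Risk-neutral probability p = (1 + 0.02 − 0.75)/(1.05 − 0.75) = 0.2700/0.3000 = 0.9000
Terminal stock prices: S_uu = 137.8, S_ud = 98.44, S_dd = 70.31
Terminal payoffs (K − S): max(-27.81, 0) = 0, max(11.56, 0) = 11.56, max(39.69, 0) = 39.69
Node u (S = 131.2): V_u = 1/1.02·[0.9000·0.0000 + 0.1000·11.5625] = 1.1336
Node d (S = 93.75): V_d = 1/1.02·[0.9000·11.5625 + 0.1000·39.6875] = 14.0931
Node 0 (S = 125): V_0 = 1/1.02·[0.9000·1.1336 + 0.1000·14.0931] = 2.3819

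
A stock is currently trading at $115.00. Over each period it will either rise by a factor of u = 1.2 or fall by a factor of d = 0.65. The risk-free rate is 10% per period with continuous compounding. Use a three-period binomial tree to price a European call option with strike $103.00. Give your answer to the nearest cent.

Risk-neutral probability p = (e^0.1 − 0.65)/(1.2 − 0.65) = 0.4552/0.5500 = 0.8276
Terminal stock prices: S_uuu = 198.7, S_uud = 107.6, S_udd = 58.31, S_ddd = 31.58
Terminal payoffs (S − K): max(95.72, 0) = 95.72, max(4.64, 0) = 4.64, max(-44.69, 0) = 0, max(-71.42, 0) = 0
Node uu (S = 165.6): V_uu = e^(−0.1)·[0.8276·95.7200 + 0.1724·4.6400] = 72.4017
Node ud (S = 89.7): V_ud = e^(−0.1)·[0.8276·4.6400 + 0.1724·0.0000] = 3.4746
Node dd (S = 48.59): V_dd = e^(−0.1)·[0.8276·0.0000 + 0.1724·0.0000] = 0.0000
Node u (S = 138): V_u = e^(−0.1)·[0.8276·72.4017 + 0.1724·3.4746] = 54.7586
Node d (S = 74.75): V_d = e^(−0.1)·[0.8276·3.4746 + 0.1724·0.0000] = 2.6019
Node 0 (S = 115): V_0 = e^(−0.1)·[0.8276·54.7586 + 0.1724·2.6019] = 41.4107

$41.41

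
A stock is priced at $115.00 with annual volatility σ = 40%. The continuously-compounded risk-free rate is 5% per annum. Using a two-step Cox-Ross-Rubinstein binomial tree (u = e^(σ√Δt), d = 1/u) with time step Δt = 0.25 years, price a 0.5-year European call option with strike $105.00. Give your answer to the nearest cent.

CRR parameters: u = e^(σ√Δt) = e^(0.4·√0.25) = 1.2214, d = 1/u = 0.8187
Per-period rate: rΔt = 0.05·0.25 = 0.0125, so R = e^0.0125 = 1.0126
Risk-neutral probability p = (e^0.0125 − 0.8187)/(1.2214 − 0.8187) = 0.1938/0.4027 = 0.4814
Terminal stock prices: S_uu = 171.6, S_ud = 115, S_dd = 77.09
Terminal payoffs (S − K): max(66.56, 0) = 66.56, max(10, 0) = 10, max(-27.91, 0) = 0
Node u (S = 140.5): V_u = e^(−0.0125)·[0.4814·66.5598 + 0.5186·10.0000] = 36.7656
Node d (S = 94.15): V_d = e^(−0.0125)·[0.4814·10.0000 + 0.5186·0.0000] = 4.7542
Node 0 (S = 115): V_0 = e^(−0.0125)·[0.4814·36.7656 + 0.5186·4.7542] = 19.9142

$19.91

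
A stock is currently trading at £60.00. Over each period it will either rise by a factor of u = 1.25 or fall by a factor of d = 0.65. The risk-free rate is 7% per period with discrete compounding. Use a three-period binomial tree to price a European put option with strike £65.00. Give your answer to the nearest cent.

£7.67

Risk-neutral probability p = (1 + 0.07 − 0.65)/(1.25 − 0.65) = 0.4200/0.6000 = 0.7000
Terminal stock prices: S_uuu = 117.2, S_uud = 60.94, S_udd = 31.69, S_ddd = 16.48
Terminal payoffs (K − S): max(-52.19, 0) = 0, max(4.062, 0) = 4.062, max(33.31, 0) = 33.31, max(48.52, 0) = 48.52
Node uu (S = 93.75): V_uu = 1/1.07·[0.7000·0.0000 + 0.3000·4.0625] = 1.1390
Node ud (S = 48.75): V_ud = 1/1.07·[0.7000·4.0625 + 0.3000·33.3125] = 11.9977
Node dd (S = 25.35): V_dd = 1/1.07·[0.7000·33.3125 + 0.3000·48.5225] = 35.3977
Node u (S = 75): V_u = 1/1.07·[0.7000·1.1390 + 0.3000·11.9977] = 4.1090
Node d (S = 39): V_d = 1/1.07·[0.7000·11.9977 + 0.3000·35.3977] = 17.7735
Node 0 (S = 60): V_0 = 1/1.07·[0.7000·4.1090 + 0.3000·17.7735] = 7.6713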